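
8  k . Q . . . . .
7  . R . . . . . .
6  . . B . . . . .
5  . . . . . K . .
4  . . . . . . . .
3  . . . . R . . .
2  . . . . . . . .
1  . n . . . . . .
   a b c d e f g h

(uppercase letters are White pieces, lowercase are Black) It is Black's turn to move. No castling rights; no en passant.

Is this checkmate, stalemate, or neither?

Black to move; black king on a8.
In check: yes, from the white queen on c8.
King squares — a7: attacked by Rb7; b7: attacked by Bc6; b8: attacked by Rb7.
Legal moves for Black: none.
In check with no legal moves → checkmate.

checkmate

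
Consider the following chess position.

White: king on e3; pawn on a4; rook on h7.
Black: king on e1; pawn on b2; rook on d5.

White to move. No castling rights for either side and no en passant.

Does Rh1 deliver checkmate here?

After Rh1: black king on e1; in check: yes, from the white rook on h1.
King squares — d1: attacked by Rh1; f1: attacked by Rh1; d2: attacked by Ke3; e2: attacked by Ke3; f2: attacked by Ke3.
Black has no legal moves → checkmate.

yes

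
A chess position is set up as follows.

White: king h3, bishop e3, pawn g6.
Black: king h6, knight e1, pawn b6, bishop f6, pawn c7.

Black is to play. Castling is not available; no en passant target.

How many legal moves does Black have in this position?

Black to move; king on h6.
In check: yes, from the white bishop on e3.
Legal moves: Kg7, Kxg6, Kh5, Bg5.
Count: 4.

4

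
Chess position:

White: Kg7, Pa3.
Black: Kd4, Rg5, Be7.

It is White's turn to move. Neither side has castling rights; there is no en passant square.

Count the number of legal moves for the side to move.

White to move; king on g7.
In check: yes, from the black rook on g5.
Legal moves: Kh8, Kh7, Kf7, Kh6.
Count: 4.

4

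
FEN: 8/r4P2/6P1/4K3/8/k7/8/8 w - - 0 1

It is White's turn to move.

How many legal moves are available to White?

13

White to move; king on e5.
In check: no.
Legal moves: Kf6, Ke6, Kd6, Kf5, Kd5, Kf4, Ke4, Kd4, f8=Q+, f8=R, f8=B+, f8=N, g7.
Count: 13.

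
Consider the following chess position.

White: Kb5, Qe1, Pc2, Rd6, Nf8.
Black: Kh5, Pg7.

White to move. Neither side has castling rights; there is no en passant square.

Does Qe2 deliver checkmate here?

After Qe2: black king on h5; in check: yes, from the white queen on e2.
Black has 2 legal replies: Kg5, Kh4.
In check but a legal move exists → not checkmate.

no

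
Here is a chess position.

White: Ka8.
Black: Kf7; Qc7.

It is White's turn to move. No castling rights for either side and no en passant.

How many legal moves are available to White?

White to move; king on a8.
In check: no.
Legal moves: none.
Count: 0.

0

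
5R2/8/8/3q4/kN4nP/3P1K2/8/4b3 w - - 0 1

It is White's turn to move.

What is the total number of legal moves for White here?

White to move; king on f3.
In check: yes, from the black queen on d5.
Legal moves: Kxg4, Kf4, Ke2, Nxd5.
Count: 4.

4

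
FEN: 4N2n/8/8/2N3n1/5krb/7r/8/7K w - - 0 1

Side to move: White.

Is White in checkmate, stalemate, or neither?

White to move; white king on h1.
In check: yes, from the black rook on h3.
King squares — g1: attacked by Rg4; g2: attacked by Rg4; h2: attacked by Rh3.
Legal moves for White: none.
In check with no legal moves → checkmate.

checkmate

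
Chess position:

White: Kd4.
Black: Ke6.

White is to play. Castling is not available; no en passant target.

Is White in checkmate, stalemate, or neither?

neither

White to move; white king on d4.
In check: no.
Legal moves for White: Kc5, Ke4, Kc4, Ke3, Kd3, Kc3.
White has 6 legal moves and is not in check → neither.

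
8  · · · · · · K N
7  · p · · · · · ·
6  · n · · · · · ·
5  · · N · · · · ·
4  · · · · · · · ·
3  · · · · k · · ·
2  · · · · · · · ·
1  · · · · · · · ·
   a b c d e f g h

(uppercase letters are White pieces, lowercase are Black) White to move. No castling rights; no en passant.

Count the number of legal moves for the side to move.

White to move; king on g8.
In check: no.
Legal moves: Nf7, Ng6, Kf8, Kh7, Kg7, Kf7, Nd7, Nxb7, Ne6, Na6, Ne4, Na4, Nd3, Nb3.
Count: 14.

14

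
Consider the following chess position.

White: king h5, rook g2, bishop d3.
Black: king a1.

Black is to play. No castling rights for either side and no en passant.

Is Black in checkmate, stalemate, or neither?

Black to move; black king on a1.
In check: no.
King squares — b1: attacked by Bd3; a2: attacked by Rg2; b2: attacked by Rg2.
Legal moves for Black: none.
Not in check and no legal moves → stalemate.

stalemate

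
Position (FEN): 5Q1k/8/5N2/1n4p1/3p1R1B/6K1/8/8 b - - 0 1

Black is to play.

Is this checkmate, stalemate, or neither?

Black to move; black king on h8.
In check: yes, from the white queen on f8.
King squares — g7: attacked by Qf8; h7: attacked by Nf6; g8: attacked by Nf6.
Legal moves for Black: none.
In check with no legal moves → checkmate.

checkmate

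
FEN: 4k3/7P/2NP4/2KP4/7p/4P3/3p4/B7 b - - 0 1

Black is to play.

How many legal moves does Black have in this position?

Black to move; king on e8.
In check: no.
Legal moves: Kf8, Kf7, Kd7, h3, d1=Q, d1=R, d1=B, d1=N.
Count: 8.

8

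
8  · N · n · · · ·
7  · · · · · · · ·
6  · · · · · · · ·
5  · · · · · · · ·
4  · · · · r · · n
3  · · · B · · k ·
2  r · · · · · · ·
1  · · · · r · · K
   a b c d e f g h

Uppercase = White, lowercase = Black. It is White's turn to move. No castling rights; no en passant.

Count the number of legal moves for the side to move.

White to move; king on h1.
In check: yes, from the black rook on e1.
Legal moves: Bf1.
Count: 1.

1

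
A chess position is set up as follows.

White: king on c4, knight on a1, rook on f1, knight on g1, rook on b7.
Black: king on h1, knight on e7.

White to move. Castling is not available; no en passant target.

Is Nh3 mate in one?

no

After Nh3: black king on h1; in check: yes, from the white rook on f1.
Black has 2 legal replies: Kh2, Kg2.
In check but a legal move exists → not checkmate.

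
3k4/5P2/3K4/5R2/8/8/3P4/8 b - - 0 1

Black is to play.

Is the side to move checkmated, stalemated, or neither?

neither

Black to move; black king on d8.
In check: no.
Legal moves for Black: Kc8.
Black has 1 legal move and is not in check → neither.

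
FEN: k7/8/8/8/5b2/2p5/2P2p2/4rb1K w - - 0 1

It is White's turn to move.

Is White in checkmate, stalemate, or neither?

stalemate

White to move; white king on h1.
In check: no.
King squares — g1: attacked by Pf2; g2: attacked by Bf1; h2: attacked by Bf4.
Legal moves for White: none.
Not in check and no legal moves → stalemate.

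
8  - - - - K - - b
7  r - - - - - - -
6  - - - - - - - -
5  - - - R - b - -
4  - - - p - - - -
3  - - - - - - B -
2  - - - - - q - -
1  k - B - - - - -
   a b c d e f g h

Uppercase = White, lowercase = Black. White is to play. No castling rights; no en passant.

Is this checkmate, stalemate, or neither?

White to move; white king on e8.
In check: no.
Legal moves for White include: Kf8, Kd8, Rd8, Rd7, Rd6, Rxf5, Re5, Rc5, Rb5, Ra5+, Rxd4, Bb8, Bc7, Bd6, Be5, Bh4, Bgf4, Bh2, ... (list truncated; more exist).
White has legal moves and is not in check → neither.

neither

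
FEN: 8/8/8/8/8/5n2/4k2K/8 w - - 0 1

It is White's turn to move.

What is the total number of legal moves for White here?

White to move; king on h2.
In check: yes, from the black knight on f3.
Legal moves: Kh3, Kg3, Kg2, Kh1.
Count: 4.

4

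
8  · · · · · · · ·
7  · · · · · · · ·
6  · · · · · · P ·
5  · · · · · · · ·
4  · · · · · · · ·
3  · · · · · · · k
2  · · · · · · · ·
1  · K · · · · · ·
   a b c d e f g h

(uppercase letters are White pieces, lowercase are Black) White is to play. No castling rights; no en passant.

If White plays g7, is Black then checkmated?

After g7: black king on h3; in check: no.
Black is not in check, so this cannot be checkmate.

no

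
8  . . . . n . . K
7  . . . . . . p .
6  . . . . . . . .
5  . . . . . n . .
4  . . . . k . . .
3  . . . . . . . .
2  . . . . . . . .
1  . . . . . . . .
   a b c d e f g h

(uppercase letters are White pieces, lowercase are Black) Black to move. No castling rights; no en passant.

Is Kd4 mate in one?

After Kd4: white king on h8; in check: no.
White is not in check, so this cannot be checkmate.

no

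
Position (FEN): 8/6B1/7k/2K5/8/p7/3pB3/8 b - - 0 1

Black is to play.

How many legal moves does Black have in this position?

4

Black to move; king on h6.
In check: yes, from the white bishop on g7.
Legal moves: Kh7, Kxg7, Kg6, Kg5.
Count: 4.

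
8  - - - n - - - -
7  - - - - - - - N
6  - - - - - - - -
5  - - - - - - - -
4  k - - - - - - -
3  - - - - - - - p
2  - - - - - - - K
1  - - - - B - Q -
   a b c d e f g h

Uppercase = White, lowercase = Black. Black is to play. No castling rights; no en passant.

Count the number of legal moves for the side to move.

7

Black to move; king on a4.
In check: no.
Legal moves: Nf7, Nb7, Ne6, Nc6, Kb5, Kb3, Ka3.
Count: 7.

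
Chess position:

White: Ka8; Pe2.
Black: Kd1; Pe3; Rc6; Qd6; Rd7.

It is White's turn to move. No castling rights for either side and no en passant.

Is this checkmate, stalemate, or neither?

White to move; white king on a8.
In check: no.
King squares — a7: attacked by Rd7; b7: attacked by Rd7; b8: attacked by Qd6.
Legal moves for White: none.
Not in check and no legal moves → stalemate.

stalemate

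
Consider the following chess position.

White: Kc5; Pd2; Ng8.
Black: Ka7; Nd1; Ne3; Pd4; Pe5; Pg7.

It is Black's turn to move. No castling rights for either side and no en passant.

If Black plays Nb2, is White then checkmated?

no

After Nb2: white king on c5; in check: no.
White is not in check, so this cannot be checkmate.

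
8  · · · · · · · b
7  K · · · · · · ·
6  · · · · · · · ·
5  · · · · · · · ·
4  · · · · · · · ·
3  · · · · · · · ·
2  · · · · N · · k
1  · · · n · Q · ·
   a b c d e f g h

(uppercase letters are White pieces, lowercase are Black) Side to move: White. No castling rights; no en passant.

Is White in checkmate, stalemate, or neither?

neither

White to move; white king on a7.
In check: no.
Legal moves for White include: Kb8, Ka8, Kb7, Kb6, Ka6, Nf4, Nd4, Ng3, Nc3, Ng1, Nc1, Qf8, Qf7, Qf6, Qf5, Qf4+, Qh3+, Qf3, ... (list truncated; more exist).
White has legal moves and is not in check → neither.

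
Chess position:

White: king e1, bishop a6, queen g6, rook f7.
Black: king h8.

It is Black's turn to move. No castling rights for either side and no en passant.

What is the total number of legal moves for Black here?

0

Black to move; king on h8.
In check: no.
Legal moves: none.
Count: 0.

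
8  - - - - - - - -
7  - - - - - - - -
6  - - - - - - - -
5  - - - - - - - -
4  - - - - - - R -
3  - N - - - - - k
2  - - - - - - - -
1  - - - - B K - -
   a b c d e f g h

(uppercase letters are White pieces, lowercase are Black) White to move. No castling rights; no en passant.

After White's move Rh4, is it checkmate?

yes

After Rh4: black king on h3; in check: yes, from the white rook on h4.
King squares — g2: attacked by Kf1; h2: attacked by Rh4; g3: attacked by Be1; g4: attacked by Rh4; h4: attacked by Be1.
Black has no legal moves → checkmate.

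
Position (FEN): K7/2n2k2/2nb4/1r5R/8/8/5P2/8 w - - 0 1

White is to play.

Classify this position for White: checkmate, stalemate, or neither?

checkmate

White to move; white king on a8.
In check: yes, from the black knight on c7.
King squares — a7: attacked by Nc6; b7: attacked by Rb5; b8: attacked by Rb5.
Legal moves for White: none.
In check with no legal moves → checkmate.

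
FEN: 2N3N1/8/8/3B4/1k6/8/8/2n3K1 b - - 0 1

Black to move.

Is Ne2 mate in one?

After Ne2: white king on g1; in check: yes, from the black knight on e2.
White has 5 legal replies: Kh2, Kg2, Kf2, Kh1, Kf1.
In check but a legal move exists → not checkmate.

no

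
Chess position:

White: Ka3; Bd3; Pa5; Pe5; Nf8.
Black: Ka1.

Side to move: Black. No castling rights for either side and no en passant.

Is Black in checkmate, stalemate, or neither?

stalemate

Black to move; black king on a1.
In check: no.
King squares — b1: attacked by Bd3; a2: attacked by Ka3; b2: attacked by Ka3.
Legal moves for Black: none.
Not in check and no legal moves → stalemate.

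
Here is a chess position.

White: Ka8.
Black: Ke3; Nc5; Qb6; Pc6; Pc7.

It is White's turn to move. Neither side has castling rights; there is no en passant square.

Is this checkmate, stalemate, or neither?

stalemate

White to move; white king on a8.
In check: no.
King squares — a7: attacked by Qb6; b7: attacked by Nc5; b8: attacked by Qb6.
Legal moves for White: none.
Not in check and no legal moves → stalemate.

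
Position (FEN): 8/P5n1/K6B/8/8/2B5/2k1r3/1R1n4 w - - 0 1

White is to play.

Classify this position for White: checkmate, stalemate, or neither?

White to move; white king on a6.
In check: no.
Legal moves for White include: Bhxg7, Bg5, Bf4, Be3, Bhd2, Bc1, Kb7, Kb6, Kb5, Ka5, Bcxg7, Bf6, Be5, Ba5, Bd4, Bb4, Bcd2, Bb2, ... (list truncated; more exist).
White has legal moves and is not in check → neither.

neither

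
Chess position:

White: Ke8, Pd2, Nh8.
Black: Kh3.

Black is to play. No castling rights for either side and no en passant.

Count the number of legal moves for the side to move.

Black to move; king on h3.
In check: no.
Legal moves: Kh4, Kg4, Kg3, Kh2, Kg2.
Count: 5.

5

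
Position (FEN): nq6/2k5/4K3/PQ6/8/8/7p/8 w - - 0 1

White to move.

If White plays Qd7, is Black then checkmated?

After Qd7: black king on c7; in check: yes, from the white queen on d7.
King squares — b6: attacked by Pa5; c6: attacked by Qd7; d6: attacked by Ke6; b7: attacked by Qd7; d7: attacked by Ke6; b8: own queen; c8: attacked by Qd7; d8: attacked by Qd7.
Black has no legal moves → checkmate.

yes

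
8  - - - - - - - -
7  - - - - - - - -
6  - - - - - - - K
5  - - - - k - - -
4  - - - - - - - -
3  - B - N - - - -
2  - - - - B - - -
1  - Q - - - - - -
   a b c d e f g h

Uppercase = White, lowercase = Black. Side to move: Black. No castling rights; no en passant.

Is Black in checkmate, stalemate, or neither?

Black to move; black king on e5.
In check: yes, from the white knight on d3.
Legal moves for Black: Kf6, Kd6, Kf5, Ke4, Kd4.
Black is in check but has 5 legal moves → neither.

neither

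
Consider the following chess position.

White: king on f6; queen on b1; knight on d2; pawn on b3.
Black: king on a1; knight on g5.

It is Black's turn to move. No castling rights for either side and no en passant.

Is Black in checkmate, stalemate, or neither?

Black to move; black king on a1.
In check: yes, from the white queen on b1.
King squares — b1: attacked by Nd2; a2: attacked by Qb1; b2: attacked by Qb1.
Legal moves for Black: none.
In check with no legal moves → checkmate.

checkmate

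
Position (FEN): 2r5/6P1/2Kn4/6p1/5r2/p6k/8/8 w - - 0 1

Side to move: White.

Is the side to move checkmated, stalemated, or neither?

neither

White to move; white king on c6.
In check: yes, from the black rook on c8.
King squares — b5: attacked by Nd6; c5: attacked by Rc8; d5: available; b6: available; d6: available; b7: attacked by Nd6; c7: attacked by Rc8; d7: available.
Legal moves for White: Kd7, Kxd6, Kb6, Kd5.
White is in check but has 4 legal moves → neither.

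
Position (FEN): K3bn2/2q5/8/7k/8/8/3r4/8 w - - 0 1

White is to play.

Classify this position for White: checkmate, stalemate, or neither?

stalemate

White to move; white king on a8.
In check: no.
King squares — a7: attacked by Qc7; b7: attacked by Qc7; b8: attacked by Qc7.
Legal moves for White: none.
Not in check and no legal moves → stalemate.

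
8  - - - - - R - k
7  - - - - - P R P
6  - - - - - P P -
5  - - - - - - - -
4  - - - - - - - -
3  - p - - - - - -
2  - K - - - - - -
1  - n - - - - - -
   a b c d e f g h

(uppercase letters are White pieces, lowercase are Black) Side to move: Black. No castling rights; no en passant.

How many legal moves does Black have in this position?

Black to move; king on h8.
In check: yes, from the white rook on f8.
Legal moves: none.
Count: 0.

0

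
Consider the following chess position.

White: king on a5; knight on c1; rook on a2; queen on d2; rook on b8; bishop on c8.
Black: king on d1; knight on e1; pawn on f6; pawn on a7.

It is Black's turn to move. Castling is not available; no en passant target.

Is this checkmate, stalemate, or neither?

checkmate

Black to move; black king on d1.
In check: yes, from the white queen on d2.
King squares — c1: attacked by Qd2; e1: own knight; c2: attacked by Ra2; d2: attacked by Ra2; e2: attacked by Nc1.
Legal moves for Black: none.
In check with no legal moves → checkmate.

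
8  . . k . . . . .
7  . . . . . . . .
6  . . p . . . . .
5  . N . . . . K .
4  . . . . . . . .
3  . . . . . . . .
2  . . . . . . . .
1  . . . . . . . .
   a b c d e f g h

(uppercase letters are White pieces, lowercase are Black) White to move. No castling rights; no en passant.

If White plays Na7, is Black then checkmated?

no

After Na7: black king on c8; in check: yes, from the white knight on a7.
Black has 5 legal replies: Kd8, Kb8, Kd7, Kc7, Kb7.
In check but a legal move exists → not checkmate.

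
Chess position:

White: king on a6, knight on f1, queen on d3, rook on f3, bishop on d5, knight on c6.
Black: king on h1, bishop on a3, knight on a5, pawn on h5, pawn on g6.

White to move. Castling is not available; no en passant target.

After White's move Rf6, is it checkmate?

After Rf6: black king on h1; in check: yes, from the white bishop on d5.
Black has 1 legal reply: Kg1.
In check but a legal move exists → not checkmate.

no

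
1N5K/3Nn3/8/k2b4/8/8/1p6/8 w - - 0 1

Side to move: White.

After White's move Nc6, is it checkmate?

no

After Nc6: black king on a5; in check: yes, from the white knight on c6.
Black has 5 legal replies: Ka6, Kb5, Ka4, Nxc6, Bxc6.
In check but a legal move exists → not checkmate.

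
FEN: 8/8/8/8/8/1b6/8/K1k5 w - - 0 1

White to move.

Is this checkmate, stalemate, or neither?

White to move; white king on a1.
In check: no.
King squares — b1: attacked by Kc1; a2: attacked by Bb3; b2: attacked by Kc1.
Legal moves for White: none.
Not in check and no legal moves → stalemate.

stalemate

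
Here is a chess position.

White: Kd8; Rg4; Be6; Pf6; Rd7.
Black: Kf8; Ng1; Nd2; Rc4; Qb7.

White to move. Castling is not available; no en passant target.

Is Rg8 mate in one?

After Rg8: black king on f8; in check: yes, from the white rook on g8.
King squares — e7: attacked by Pf6; f7: attacked by Be6; g7: attacked by Pf6; e8: attacked by Kd8; g8: attacked by Be6.
Black has no legal moves → checkmate.

yes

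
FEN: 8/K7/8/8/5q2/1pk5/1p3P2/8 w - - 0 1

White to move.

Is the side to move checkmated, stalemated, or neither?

White to move; white king on a7.
In check: no.
Legal moves for White: Ka8, Kb7, Kb6, Ka6, f3.
White has 5 legal moves and is not in check → neither.

neither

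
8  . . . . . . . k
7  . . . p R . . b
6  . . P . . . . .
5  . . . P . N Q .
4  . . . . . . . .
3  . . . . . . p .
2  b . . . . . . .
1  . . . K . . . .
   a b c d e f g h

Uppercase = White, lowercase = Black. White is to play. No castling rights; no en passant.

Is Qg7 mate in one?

yes

After Qg7: black king on h8; in check: yes, from the white queen on g7.
King squares — g7: attacked by Nf5; h7: own bishop; g8: attacked by Qg7.
Black has no legal moves → checkmate.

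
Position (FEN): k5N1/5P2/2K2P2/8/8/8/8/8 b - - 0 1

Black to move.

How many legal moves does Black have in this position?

Black to move; king on a8.
In check: no.
Legal moves: Kb8, Ka7.
Count: 2.

2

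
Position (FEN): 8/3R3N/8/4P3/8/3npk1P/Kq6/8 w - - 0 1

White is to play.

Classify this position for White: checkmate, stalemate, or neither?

checkmate

White to move; white king on a2.
In check: yes, from the black queen on b2.
King squares — a1: attacked by Qb2; b1: attacked by Qb2; b2: attacked by Nd3; a3: attacked by Qb2; b3: attacked by Qb2.
Legal moves for White: none.
In check with no legal moves → checkmate.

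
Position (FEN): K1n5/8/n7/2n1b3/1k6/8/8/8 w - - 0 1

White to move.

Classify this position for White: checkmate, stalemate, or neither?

White to move; white king on a8.
In check: no.
King squares — a7: attacked by Nc8; b7: attacked by Nc5; b8: attacked by Be5.
Legal moves for White: none.
Not in check and no legal moves → stalemate.

stalemate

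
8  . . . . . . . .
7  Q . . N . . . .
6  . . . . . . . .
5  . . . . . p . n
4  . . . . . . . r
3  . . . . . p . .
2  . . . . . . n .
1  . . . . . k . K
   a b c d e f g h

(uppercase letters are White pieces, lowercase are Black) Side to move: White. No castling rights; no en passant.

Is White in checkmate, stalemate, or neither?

White to move; white king on h1.
In check: yes, from the black rook on h4.
King squares — g1: attacked by Kf1; g2: attacked by Kf1; h2: attacked by Rh4.
Legal moves for White: none.
In check with no legal moves → checkmate.

checkmate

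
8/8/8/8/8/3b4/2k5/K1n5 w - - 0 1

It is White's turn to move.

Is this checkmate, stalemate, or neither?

stalemate

White to move; white king on a1.
In check: no.
King squares — b1: attacked by Kc2; a2: attacked by Nc1; b2: attacked by Kc2.
Legal moves for White: none.
Not in check and no legal moves → stalemate.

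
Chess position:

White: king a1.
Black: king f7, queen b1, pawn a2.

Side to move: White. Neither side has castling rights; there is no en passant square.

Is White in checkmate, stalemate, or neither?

checkmate

White to move; white king on a1.
In check: yes, from the black queen on b1.
King squares — b1: attacked by Pa2; a2: attacked by Qb1; b2: attacked by Qb1.
Legal moves for White: none.
In check with no legal moves → checkmate.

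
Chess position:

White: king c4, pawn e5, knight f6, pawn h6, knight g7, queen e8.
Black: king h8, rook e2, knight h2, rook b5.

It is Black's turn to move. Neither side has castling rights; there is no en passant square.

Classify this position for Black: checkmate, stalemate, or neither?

Black to move; black king on h8.
In check: yes, from the white queen on e8.
King squares — g7: attacked by Ph6; h7: attacked by Nf6; g8: attacked by Nf6.
Legal moves for Black: none.
In check with no legal moves → checkmate.

checkmate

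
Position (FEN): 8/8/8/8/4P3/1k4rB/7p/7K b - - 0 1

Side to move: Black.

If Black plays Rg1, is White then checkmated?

After Rg1: white king on h1; in check: yes, from the black rook on g1.
White has 1 legal reply: Kxh2.
In check but a legal move exists → not checkmate.

no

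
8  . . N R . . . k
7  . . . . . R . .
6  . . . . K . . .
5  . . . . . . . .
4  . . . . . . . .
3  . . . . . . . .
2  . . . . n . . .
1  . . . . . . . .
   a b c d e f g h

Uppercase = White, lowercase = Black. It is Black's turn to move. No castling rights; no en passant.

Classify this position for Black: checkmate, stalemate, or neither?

Black to move; black king on h8.
In check: yes, from the white rook on d8.
King squares — g7: attacked by Rf7; h7: attacked by Rf7; g8: attacked by Rd8.
Legal moves for Black: none.
In check with no legal moves → checkmate.

checkmate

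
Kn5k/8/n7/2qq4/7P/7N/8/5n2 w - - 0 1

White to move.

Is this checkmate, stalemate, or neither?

checkmate

White to move; white king on a8.
In check: yes, from the black queen on d5.
King squares — a7: attacked by Qc5; b7: attacked by Qd5; b8: attacked by Na6.
Legal moves for White: none.
In check with no legal moves → checkmate.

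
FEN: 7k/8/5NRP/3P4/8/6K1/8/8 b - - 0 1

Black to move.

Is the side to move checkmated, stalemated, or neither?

stalemate

Black to move; black king on h8.
In check: no.
King squares — g7: attacked by Rg6; h7: attacked by Nf6; g8: attacked by Nf6.
Legal moves for Black: none.
Not in check and no legal moves → stalemate.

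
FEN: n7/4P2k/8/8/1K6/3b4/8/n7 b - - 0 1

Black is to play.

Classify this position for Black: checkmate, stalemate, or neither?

neither

Black to move; black king on h7.
In check: no.
Legal moves for Black include: Nc7, Nb6, Kh8, Kg8, Kg7, Kh6, Kg6, Bg6, Ba6, Bf5, Bb5, Be4, Bc4, Be2, Bc2, Bf1, Bb1, Nb3, ... (list truncated; more exist).
Black has legal moves and is not in check → neither.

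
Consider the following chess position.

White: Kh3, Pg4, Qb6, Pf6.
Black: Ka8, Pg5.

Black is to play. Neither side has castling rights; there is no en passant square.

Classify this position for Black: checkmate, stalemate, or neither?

Black to move; black king on a8.
In check: no.
King squares — a7: attacked by Qb6; b7: attacked by Qb6; b8: attacked by Qb6.
Legal moves for Black: none.
Not in check and no legal moves → stalemate.

stalemate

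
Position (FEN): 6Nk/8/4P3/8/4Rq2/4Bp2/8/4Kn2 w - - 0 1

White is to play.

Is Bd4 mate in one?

After Bd4: black king on h8; in check: yes, from the white bishop on d4.
Black has 4 legal replies: Kxg8, Kh7, Qf6, Qe5.
In check but a legal move exists → not checkmate.

no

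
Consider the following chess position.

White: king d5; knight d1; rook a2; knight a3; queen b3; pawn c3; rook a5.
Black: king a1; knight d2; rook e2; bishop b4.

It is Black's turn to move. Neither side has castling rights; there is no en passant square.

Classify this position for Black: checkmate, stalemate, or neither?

checkmate

Black to move; black king on a1.
In check: yes, from the white rook on a2.
King squares — b1: attacked by Na3; a2: attacked by Qb3; b2: attacked by Nd1.
Legal moves for Black: none.
In check with no legal moves → checkmate.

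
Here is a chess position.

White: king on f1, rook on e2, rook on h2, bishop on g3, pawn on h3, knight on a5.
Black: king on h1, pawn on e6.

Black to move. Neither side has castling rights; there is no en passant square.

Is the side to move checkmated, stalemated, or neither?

Black to move; black king on h1.
In check: yes, from the white rook on h2.
King squares — g1: attacked by Kf1; g2: attacked by Kf1; h2: attacked by Re2.
Legal moves for Black: none.
In check with no legal moves → checkmate.

checkmate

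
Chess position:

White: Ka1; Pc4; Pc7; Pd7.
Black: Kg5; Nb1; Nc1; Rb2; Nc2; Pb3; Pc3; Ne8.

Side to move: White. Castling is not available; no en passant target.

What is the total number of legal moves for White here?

White to move; king on a1.
In check: yes, from the black knight on c2.
Legal moves: none.
Count: 0.

0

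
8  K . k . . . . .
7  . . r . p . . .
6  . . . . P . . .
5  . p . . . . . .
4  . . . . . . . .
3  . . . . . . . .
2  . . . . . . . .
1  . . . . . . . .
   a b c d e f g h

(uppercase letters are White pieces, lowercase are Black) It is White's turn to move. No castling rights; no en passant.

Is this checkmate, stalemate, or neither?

stalemate

White to move; white king on a8.
In check: no.
King squares — a7: attacked by Rc7; b7: attacked by Rc7; b8: attacked by Kc8.
Legal moves for White: none.
Not in check and no legal moves → stalemate.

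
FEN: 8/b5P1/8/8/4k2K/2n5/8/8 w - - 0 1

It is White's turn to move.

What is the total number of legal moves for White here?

9

White to move; king on h4.
In check: no.
Legal moves: Kh5, Kg5, Kg4, Kh3, Kg3, g8=Q, g8=R, g8=B, g8=N.
Count: 9.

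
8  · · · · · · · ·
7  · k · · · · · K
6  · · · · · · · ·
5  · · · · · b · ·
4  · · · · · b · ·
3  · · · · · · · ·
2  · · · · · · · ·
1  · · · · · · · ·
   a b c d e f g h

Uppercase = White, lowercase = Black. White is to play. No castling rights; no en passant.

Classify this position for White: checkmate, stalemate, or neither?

White to move; white king on h7.
In check: yes, from the black bishop on f5.
King squares — g6: attacked by Bf5; h6: attacked by Bf4; g7: available; g8: available; h8: available.
Legal moves for White: Kh8, Kg8, Kg7.
White is in check but has 3 legal moves → neither.

neither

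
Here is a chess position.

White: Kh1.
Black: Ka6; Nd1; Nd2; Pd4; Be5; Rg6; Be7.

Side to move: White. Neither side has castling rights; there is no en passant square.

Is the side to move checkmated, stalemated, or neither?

White to move; white king on h1.
In check: no.
King squares — g1: attacked by Rg6; g2: attacked by Rg6; h2: attacked by Be5.
Legal moves for White: none.
Not in check and no legal moves → stalemate.

stalemate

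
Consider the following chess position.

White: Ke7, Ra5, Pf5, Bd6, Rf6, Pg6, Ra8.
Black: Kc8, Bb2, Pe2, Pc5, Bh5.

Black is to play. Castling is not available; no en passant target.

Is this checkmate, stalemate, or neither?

neither

Black to move; black king on c8.
In check: yes, from the white rook on a8.
Legal moves for Black: Kb7.
Black is in check but has 1 legal move → neither.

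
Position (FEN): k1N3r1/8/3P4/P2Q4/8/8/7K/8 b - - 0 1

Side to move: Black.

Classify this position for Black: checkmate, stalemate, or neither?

neither

Black to move; black king on a8.
In check: yes, from the white queen on d5.
Legal moves for Black: Kb8.
Black is in check but has 1 legal move → neither.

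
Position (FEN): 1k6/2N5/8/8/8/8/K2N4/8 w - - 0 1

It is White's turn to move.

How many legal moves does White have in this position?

White to move; king on a2.
In check: no.
Legal moves: Ne8, Na8, Ne6, Na6+, Nd5, Nb5, Ne4, Nc4, Nf3, Nb3, Nf1, Nb1, Kb3, Ka3, Kb2, Kb1, Ka1.
Count: 17.

17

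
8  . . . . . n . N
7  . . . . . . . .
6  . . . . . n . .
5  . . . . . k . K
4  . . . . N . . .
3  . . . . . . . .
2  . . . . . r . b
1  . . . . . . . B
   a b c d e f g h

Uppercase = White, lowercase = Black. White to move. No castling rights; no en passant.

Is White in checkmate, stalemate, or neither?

neither

White to move; white king on h5.
In check: yes, from the black knight on f6.
King squares — g4: attacked by Kf5; h4: available; g5: attacked by Kf5; g6: attacked by Kf5; h6: available.
Legal moves for White: Kh6, Kh4, Nxf6.
White is in check but has 3 legal moves → neither.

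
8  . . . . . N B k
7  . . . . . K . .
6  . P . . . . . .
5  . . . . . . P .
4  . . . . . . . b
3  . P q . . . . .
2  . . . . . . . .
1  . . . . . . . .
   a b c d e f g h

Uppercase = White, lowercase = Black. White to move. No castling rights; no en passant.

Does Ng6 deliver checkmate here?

yes

After Ng6: black king on h8; in check: yes, from the white knight on g6.
King squares — g7: attacked by Kf7; h7: attacked by Bg8; g8: attacked by Kf7.
Black has no legal moves → checkmate.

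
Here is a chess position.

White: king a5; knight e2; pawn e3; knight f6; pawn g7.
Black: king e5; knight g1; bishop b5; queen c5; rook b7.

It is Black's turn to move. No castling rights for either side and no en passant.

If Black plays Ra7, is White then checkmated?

yes

After Ra7: white king on a5; in check: yes, from the black rook on a7.
King squares — a4: attacked by Bb5; b4: attacked by Qc5; b5: attacked by Qc5; a6: attacked by Bb5; b6: attacked by Qc5.
White has no legal moves → checkmate.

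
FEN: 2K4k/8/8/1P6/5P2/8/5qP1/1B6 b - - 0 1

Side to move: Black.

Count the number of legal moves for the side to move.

20

Black to move; king on h8.
In check: no.
Legal moves: Kg8, Kg7, Qa7, Qb6, Qc5+, Qh4, Qxf4, Qd4, Qg3, Qf3, Qe3, Qxg2, Qe2, Qd2, Qc2+, Qb2, Qa2, Qg1, Qf1, Qe1.
Count: 20.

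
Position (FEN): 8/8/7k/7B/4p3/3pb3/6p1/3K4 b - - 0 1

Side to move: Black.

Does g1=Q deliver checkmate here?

After g1=Q: white king on d1; in check: yes, from the black queen on g1.
King squares — c1: attacked by Qg1; e1: attacked by Qg1; c2: attacked by Pd3; d2: attacked by Be3; e2: attacked by Pd3.
White has no legal moves → checkmate.

yes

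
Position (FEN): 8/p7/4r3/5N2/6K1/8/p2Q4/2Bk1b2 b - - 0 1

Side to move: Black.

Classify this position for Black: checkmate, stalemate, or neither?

Black to move; black king on d1.
In check: yes, from the white queen on d2.
King squares — c1: attacked by Qd2; e1: attacked by Qd2; c2: attacked by Qd2; d2: attacked by Bc1; e2: attacked by Qd2.
Legal moves for Black: none.
In check with no legal moves → checkmate.

checkmate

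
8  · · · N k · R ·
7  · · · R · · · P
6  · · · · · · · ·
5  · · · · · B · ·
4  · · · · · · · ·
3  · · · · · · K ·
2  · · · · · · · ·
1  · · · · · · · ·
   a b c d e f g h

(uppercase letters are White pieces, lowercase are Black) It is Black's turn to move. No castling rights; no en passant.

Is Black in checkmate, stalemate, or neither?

Black to move; black king on e8.
In check: yes, from the white rook on g8.
King squares — d7: attacked by Bf5; e7: attacked by Rd7; f7: attacked by Rd7; d8: attacked by Rd7; f8: attacked by Rg8.
Legal moves for Black: none.
In check with no legal moves → checkmate.

checkmate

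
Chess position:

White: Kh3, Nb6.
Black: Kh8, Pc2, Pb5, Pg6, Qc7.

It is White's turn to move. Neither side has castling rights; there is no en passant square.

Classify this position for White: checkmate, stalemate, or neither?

neither

White to move; white king on h3.
In check: no.
Legal moves for White: Nc8, Na8, Nd7, Nd5, Nc4, Na4, Kh4, Kg4, Kg2.
White has 9 legal moves and is not in check → neither.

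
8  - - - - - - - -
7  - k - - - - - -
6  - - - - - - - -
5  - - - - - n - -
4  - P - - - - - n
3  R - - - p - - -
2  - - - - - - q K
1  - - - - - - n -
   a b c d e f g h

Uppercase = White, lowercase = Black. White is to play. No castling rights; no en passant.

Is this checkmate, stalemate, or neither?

White to move; white king on h2.
In check: yes, from the black queen on g2.
King squares — g1: attacked by Qg2; h1: attacked by Qg2; g2: attacked by Nh4; g3: attacked by Qg2; h3: attacked by Ng1.
Legal moves for White: none.
In check with no legal moves → checkmate.

checkmate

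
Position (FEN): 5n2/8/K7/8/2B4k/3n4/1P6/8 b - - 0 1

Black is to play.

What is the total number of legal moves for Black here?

Black to move; king on h4.
In check: no.
Legal moves: Nh7, Nd7, Ng6, Ne6, Kh5, Kg5, Kg4, Kh3, Kg3, Ne5, Nc5+, Nf4, Nb4+, Nf2, Nxb2, Ne1, Nc1.
Count: 17.

17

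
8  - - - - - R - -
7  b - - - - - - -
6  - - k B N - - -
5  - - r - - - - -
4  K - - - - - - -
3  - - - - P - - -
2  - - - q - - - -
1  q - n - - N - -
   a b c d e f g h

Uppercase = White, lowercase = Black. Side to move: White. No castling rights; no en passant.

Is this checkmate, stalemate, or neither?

checkmate

White to move; white king on a4.
In check: yes, from the black queen on a1.
King squares — a3: attacked by Qa1; b3: attacked by Nc1; b4: attacked by Qd2; a5: attacked by Qa1; b5: attacked by Rc5.
Legal moves for White: none.
In check with no legal moves → checkmate.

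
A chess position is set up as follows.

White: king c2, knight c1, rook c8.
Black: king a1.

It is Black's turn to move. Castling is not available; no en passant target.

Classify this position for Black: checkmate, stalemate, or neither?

stalemate

Black to move; black king on a1.
In check: no.
King squares — b1: attacked by Kc2; a2: attacked by Nc1; b2: attacked by Kc2.
Legal moves for Black: none.
Not in check and no legal moves → stalemate.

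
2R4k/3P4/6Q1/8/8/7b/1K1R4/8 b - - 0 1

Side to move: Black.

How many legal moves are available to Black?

0

Black to move; king on h8.
In check: yes, from the white rook on c8.
Legal moves: none.
Count: 0.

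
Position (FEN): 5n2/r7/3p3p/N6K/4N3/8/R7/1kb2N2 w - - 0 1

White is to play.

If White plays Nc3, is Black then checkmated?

After Nc3: black king on b1; in check: yes, from the white knight on c3.
King squares — a1: attacked by Ra2; c1: own bishop; a2: attacked by Nc3; b2: attacked by Ra2; c2: attacked by Ra2.
Black has no legal moves → checkmate.

yes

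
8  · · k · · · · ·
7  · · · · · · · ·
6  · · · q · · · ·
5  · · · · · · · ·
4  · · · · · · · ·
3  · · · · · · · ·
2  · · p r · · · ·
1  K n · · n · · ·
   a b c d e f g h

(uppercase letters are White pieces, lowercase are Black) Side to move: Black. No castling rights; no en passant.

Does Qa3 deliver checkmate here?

yes

After Qa3: white king on a1; in check: yes, from the black queen on a3.
King squares — b1: attacked by Pc2; a2: attacked by Qa3; b2: attacked by Qa3.
White has no legal moves → checkmate.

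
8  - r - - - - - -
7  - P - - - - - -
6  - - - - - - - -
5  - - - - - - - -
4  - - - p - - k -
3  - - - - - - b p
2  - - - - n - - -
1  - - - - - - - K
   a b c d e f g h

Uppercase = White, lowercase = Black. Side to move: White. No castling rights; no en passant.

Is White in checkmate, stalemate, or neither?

stalemate

White to move; white king on h1.
In check: no.
King squares — g1: attacked by Ne2; g2: attacked by Ph3; h2: attacked by Bg3.
Legal moves for White: none.
Not in check and no legal moves → stalemate.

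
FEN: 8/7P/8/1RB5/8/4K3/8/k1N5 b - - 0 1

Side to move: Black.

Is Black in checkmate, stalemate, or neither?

Black to move; black king on a1.
In check: no.
King squares — b1: attacked by Rb5; a2: attacked by Nc1; b2: attacked by Rb5.
Legal moves for Black: none.
Not in check and no legal moves → stalemate.

stalemate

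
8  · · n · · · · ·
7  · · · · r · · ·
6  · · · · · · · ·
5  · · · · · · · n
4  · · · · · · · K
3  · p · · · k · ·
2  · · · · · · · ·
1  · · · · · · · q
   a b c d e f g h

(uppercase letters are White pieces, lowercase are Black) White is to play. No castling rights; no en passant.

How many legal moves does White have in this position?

1

White to move; king on h4.
In check: yes, from the black queen on h1.
Legal moves: Kg5.
Count: 1.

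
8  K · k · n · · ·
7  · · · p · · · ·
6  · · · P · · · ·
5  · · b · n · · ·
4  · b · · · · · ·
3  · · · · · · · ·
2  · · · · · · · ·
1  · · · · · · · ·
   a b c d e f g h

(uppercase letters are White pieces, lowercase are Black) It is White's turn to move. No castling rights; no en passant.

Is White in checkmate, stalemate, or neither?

stalemate

White to move; white king on a8.
In check: no.
King squares — a7: attacked by Bc5; b7: attacked by Kc8; b8: attacked by Kc8.
Legal moves for White: none.
Not in check and no legal moves → stalemate.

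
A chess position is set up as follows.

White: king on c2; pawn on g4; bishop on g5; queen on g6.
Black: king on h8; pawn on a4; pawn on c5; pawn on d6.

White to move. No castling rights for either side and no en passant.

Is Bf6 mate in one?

After Bf6: black king on h8; in check: yes, from the white bishop on f6.
King squares — g7: attacked by Bf6; h7: attacked by Qg6; g8: attacked by Qg6.
Black has no legal moves → checkmate.

yes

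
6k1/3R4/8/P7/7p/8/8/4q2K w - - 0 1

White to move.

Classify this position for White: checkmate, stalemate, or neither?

White to move; white king on h1.
In check: yes, from the black queen on e1.
Legal moves for White: Kh2, Kg2.
White is in check but has 2 legal moves → neither.

neither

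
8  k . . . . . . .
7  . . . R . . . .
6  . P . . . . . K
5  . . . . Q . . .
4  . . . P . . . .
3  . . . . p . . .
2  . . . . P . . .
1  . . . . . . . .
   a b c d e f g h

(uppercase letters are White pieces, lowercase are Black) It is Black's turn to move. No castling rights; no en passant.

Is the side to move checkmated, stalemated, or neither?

stalemate

Black to move; black king on a8.
In check: no.
King squares — a7: attacked by Pb6; b7: attacked by Rd7; b8: attacked by Qe5.
Legal moves for Black: none.
Not in check and no legal moves → stalemate.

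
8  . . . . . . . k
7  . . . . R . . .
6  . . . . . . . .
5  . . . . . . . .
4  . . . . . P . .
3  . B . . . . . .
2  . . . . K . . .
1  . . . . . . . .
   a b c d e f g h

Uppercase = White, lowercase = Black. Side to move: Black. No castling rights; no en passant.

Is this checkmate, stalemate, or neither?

Black to move; black king on h8.
In check: no.
King squares — g7: attacked by Re7; h7: attacked by Re7; g8: attacked by Bb3.
Legal moves for Black: none.
Not in check and no legal moves → stalemate.

stalemate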